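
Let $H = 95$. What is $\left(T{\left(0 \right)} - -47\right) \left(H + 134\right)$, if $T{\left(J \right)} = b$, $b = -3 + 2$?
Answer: $10534$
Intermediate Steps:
$b = -1$
$T{\left(J \right)} = -1$
$\left(T{\left(0 \right)} - -47\right) \left(H + 134\right) = \left(-1 - -47\right) \left(95 + 134\right) = \left(-1 + 47\right) 229 = 46 \cdot 229 = 10534$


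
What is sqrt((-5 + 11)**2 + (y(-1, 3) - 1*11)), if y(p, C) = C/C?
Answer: sqrt(26) ≈ 5.0990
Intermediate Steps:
y(p, C) = 1
sqrt((-5 + 11)**2 + (y(-1, 3) - 1*11)) = sqrt((-5 + 11)**2 + (1 - 1*11)) = sqrt(6**2 + (1 - 11)) = sqrt(36 - 10) = sqrt(26)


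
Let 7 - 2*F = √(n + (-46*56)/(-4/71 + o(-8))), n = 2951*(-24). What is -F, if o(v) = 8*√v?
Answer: -7/2 + √(-(6275 - 5028504*I*√2)/(1 - 284*I*√2)) ≈ -3.3931 + 133.06*I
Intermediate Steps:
n = -70824
F = 7/2 - √(-70824 - 2576/(-4/71 + 16*I*√2))/2 (F = 7/2 - √(-70824 + (-46*56)/(-4/71 + 8*√(-8)))/2 = 7/2 - √(-70824 - 2576/(-4*1/71 + 8*(2*I*√2)))/2 = 7/2 - √(-70824 - 2576/(-4/71 + 16*I*√2))/2 ≈ 3.3931 - 133.06*I)
-F = -(7/2 - √((-6275 + 5028504*I*√2)/(1 - 284*I*√2))) = -7/2 + √((-6275 + 5028504*I*√2)/(1 - 284*I*√2))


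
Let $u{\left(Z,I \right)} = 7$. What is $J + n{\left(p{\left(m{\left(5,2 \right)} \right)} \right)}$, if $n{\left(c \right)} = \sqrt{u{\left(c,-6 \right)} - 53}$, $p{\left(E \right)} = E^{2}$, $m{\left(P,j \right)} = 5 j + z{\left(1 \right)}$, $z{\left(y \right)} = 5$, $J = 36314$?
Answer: $36314 + i \sqrt{46} \approx 36314.0 + 6.7823 i$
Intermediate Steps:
$m{\left(P,j \right)} = 5 + 5 j$ ($m{\left(P,j \right)} = 5 j + 5 = 5 + 5 j$)
$n{\left(c \right)} = i \sqrt{46}$ ($n{\left(c \right)} = \sqrt{7 - 53} = \sqrt{-46} = i \sqrt{46}$)
$J + n{\left(p{\left(m{\left(5,2 \right)} \right)} \right)} = 36314 + i \sqrt{46}$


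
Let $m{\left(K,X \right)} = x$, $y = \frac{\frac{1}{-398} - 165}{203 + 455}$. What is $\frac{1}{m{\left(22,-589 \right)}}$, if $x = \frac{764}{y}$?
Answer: $- \frac{65671}{200079376} \approx -0.00032822$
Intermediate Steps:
$y = - \frac{65671}{261884}$ ($y = \frac{- \frac{1}{398} - 165}{658} = \left(- \frac{65671}{398}\right) \frac{1}{658} = - \frac{65671}{261884} \approx -0.25076$)
$x = - \frac{200079376}{65671}$ ($x = \frac{764}{- \frac{65671}{261884}} = 764 \left(- \frac{261884}{65671}\right) = - \frac{200079376}{65671} \approx -3046.7$)
$m{\left(K,X \right)} = - \frac{200079376}{65671}$
$\frac{1}{m{\left(22,-589 \right)}} = \frac{1}{- \frac{200079376}{65671}} = - \frac{65671}{200079376}$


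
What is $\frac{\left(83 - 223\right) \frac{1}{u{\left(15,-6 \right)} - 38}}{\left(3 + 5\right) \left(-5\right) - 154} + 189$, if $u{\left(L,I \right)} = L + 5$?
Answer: $\frac{164962}{873} \approx 188.96$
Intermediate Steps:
$u{\left(L,I \right)} = 5 + L$
$\frac{\left(83 - 223\right) \frac{1}{u{\left(15,-6 \right)} - 38}}{\left(3 + 5\right) \left(-5\right) - 154} + 189 = \frac{\left(83 - 223\right) \frac{1}{\left(5 + 15\right) - 38}}{\left(3 + 5\right) \left(-5\right) - 154} + 189 = \frac{\left(-140\right) \frac{1}{20 - 38}}{8 \left(-5\right) - 154} + 189 = \frac{\left(-140\right) \frac{1}{-18}}{-40 - 154} + 189 = \frac{\left(-140\right) \left(- \frac{1}{18}\right)}{-194} + 189 = \left(- \frac{1}{194}\right) \frac{70}{9} + 189 = - \frac{35}{873} + 189 = \frac{164962}{873}$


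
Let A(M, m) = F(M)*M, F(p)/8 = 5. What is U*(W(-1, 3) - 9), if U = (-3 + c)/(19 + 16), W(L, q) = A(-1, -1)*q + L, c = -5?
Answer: 208/7 ≈ 29.714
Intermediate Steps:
F(p) = 40 (F(p) = 8*5 = 40)
A(M, m) = 40*M
W(L, q) = L - 40*q (W(L, q) = (40*(-1))*q + L = -40*q + L = L - 40*q)
U = -8/35 (U = (-3 - 5)/(19 + 16) = -8/35 ≈ -0.22857)
U*(W(-1, 3) - 9) = -8*((-1 - 40*3) - 9)/35 = -8*((-1 - 120) - 9)/35 = -8*(-121 - 9)/35 = -8/35*(-130) = 208/7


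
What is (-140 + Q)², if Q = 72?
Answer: 4624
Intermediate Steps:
(-140 + Q)² = (-140 + 72)² = (-68)² = 4624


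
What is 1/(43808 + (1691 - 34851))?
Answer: 1/10648 ≈ 9.3914e-5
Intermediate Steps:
1/(43808 + (1691 - 34851)) = 1/(43808 - 33160) = 1/10648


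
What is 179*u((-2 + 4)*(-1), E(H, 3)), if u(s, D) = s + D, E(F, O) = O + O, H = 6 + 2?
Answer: 716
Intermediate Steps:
H = 8
E(F, O) = 2*O
u(s, D) = D + s
179*u((-2 + 4)*(-1), E(H, 3)) = 179*(2*3 + (-2 + 4)*(-1)) = 179*(6 + 2*(-1)) = 179*(6 - 2) = 179*4 = 716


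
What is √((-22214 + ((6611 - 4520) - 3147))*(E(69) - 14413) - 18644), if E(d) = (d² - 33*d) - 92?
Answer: √279710026 ≈ 16725.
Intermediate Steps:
E(d) = -92 + d² - 33*d
√((-22214 + ((6611 - 4520) - 3147))*(E(69) - 14413) - 18644) = √((-22214 + ((6611 - 4520) - 3147))*((-92 + 69² - 33*69) - 14413) - 18644) = √((-22214 + (2091 - 3147))*((-92 + 4761 - 2277) - 14413) - 18644) = √((-22214 - 1056)*(2392 - 14413) - 18644) = √(-23270*(-12021) - 18644) = √(279728670 - 18644) = √279710026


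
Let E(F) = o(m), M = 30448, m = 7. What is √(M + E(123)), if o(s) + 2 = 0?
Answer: √30446 ≈ 174.49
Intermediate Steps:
o(s) = -2 (o(s) = -2 + 0 = -2)
E(F) = -2
√(M + E(123)) = √(30448 - 2) = √30446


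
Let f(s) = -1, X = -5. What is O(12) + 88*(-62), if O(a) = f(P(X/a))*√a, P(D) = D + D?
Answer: -5456 - 2*√3 ≈ -5459.5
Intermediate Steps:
P(D) = 2*D
O(a) = -√a
O(12) + 88*(-62) = -√12 + 88*(-62) = -2*√3 - 5456 = -5456 - 2*√3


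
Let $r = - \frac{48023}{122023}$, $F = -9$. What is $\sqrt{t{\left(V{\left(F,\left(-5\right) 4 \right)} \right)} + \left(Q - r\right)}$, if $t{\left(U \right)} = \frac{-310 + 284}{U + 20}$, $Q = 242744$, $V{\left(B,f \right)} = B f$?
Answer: $\frac{3 \sqrt{40159644755560847}}{1220230} \approx 492.69$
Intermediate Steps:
$r = - \frac{48023}{122023}$ ($r = \left(-48023\right) \frac{1}{122023} = - \frac{48023}{122023} \approx -0.39356$)
$t{\left(U \right)} = - \frac{26}{20 + U}$
$\sqrt{t{\left(V{\left(F,\left(-5\right) 4 \right)} \right)} + \left(Q - r\right)} = \sqrt{- \frac{26}{20 - 9 \left(\left(-5\right) 4\right)} + \left(242744 - - \frac{48023}{122023}\right)} = \sqrt{- \frac{26}{20 - -180} + \left(242744 + \frac{48023}{122023}\right)} = \sqrt{- \frac{26}{20 + 180} + \frac{29620399135}{122023}} = \sqrt{- \frac{26}{200} + \frac{29620399135}{122023}} = \sqrt{\left(-26\right) \frac{1}{200} + \frac{29620399135}{122023}} = \sqrt{- \frac{13}{100} + \frac{29620399135}{122023}} = \sqrt{\frac{2962038327201}{12202300}} = \frac{3 \sqrt{40159644755560847}}{1220230}$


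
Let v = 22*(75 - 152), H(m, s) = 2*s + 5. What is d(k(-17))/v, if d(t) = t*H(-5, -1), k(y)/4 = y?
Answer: 102/847 ≈ 0.12042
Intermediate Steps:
H(m, s) = 5 + 2*s
k(y) = 4*y
d(t) = 3*t (d(t) = t*(5 + 2*(-1)) = t*(5 - 2) = t*3 = 3*t)
v = -1694 (v = 22*(-77) = -1694)
d(k(-17))/v = (3*(4*(-17)))/(-1694) = (3*(-68))*(-1/1694) = -204*(-1/1694) = 102/847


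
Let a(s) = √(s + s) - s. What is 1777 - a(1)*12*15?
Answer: 1957 - 180*√2 ≈ 1702.4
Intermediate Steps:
a(s) = -s + √2*√s (a(s) = √(2*s) - s = √2*√s - s = -s + √2*√s)
1777 - a(1)*12*15 = 1777 - (-1*1 + √2*√1)*12*15 = 1777 - (-1 + √2*1)*12*15 = 1777 - (-1 + √2)*12*15 = 1777 - (-12 + 12*√2)*15 = 1777 - (-180 + 180*√2) = 1777 + (180 - 180*√2) = 1957 - 180*√2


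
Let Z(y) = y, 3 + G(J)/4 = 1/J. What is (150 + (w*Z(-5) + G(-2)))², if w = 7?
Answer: 10201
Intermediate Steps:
G(J) = -12 + 4/J (G(J) = -12 + 4*(1/J) = -12 + 4/J)
(150 + (w*Z(-5) + G(-2)))² = (150 + (7*(-5) + (-12 + 4/(-2))))² = (150 + (-35 + (-12 + 4*(-½))))² = (150 + (-35 + (-12 - 2)))² = (150 + (-35 - 14))² = (150 - 49)² = 101² = 10201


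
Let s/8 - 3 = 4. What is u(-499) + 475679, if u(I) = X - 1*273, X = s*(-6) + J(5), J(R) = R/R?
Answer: 475071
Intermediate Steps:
J(R) = 1
s = 56 (s = 24 + 8*4 = 24 + 32 = 56)
X = -335 (X = 56*(-6) + 1 = -336 + 1 = -335)
u(I) = -608 (u(I) = -335 - 1*273 = -335 - 273 = -608)
u(-499) + 475679 = -608 + 475679 = 475071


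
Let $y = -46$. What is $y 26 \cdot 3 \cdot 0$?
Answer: $0$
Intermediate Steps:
$y 26 \cdot 3 \cdot 0 = \left(-46\right) 26 \cdot 3 \cdot 0 = \left(-1196\right) 0 = 0$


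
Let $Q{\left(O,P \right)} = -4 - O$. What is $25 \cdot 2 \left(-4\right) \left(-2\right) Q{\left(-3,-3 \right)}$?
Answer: $-400$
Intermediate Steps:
$25 \cdot 2 \left(-4\right) \left(-2\right) Q{\left(-3,-3 \right)} = 25 \cdot 2 \left(-4\right) \left(-2\right) \left(-4 - -3\right) = 25 \left(\left(-8\right) \left(-2\right)\right) \left(-4 + 3\right) = 25 \cdot 16 \left(-1\right) = 400 \left(-1\right) = -400$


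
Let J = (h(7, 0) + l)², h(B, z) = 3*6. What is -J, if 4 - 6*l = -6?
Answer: -3481/9 ≈ -386.78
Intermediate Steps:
l = 5/3 (l = ⅔ - ⅙*(-6) = ⅔ + 1 = 5/3 ≈ 1.6667)
h(B, z) = 18
J = 3481/9 (J = (18 + 5/3)² = (59/3)² = 3481/9 ≈ 386.78)
-J = -1*3481/9 = -3481/9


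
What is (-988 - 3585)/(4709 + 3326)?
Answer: -4573/8035 ≈ -0.56913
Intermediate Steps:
(-988 - 3585)/(4709 + 3326) = -4573/8035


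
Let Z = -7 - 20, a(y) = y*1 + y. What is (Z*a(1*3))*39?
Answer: -6318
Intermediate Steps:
a(y) = 2*y (a(y) = y + y = 2*y)
Z = -27
(Z*a(1*3))*39 = -54*1*3*39 = -54*3*39 = -27*6*39 = -162*39 = -6318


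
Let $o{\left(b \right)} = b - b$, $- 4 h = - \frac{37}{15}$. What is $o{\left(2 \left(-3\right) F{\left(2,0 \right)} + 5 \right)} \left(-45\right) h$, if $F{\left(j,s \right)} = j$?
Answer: $0$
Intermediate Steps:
$h = \frac{37}{60}$ ($h = - \frac{\left(-37\right) \frac{1}{15}}{4} = \left(- \frac{1}{4}\right) \left(- \frac{37}{15}\right) = \frac{37}{60} \approx 0.61667$)
$o{\left(b \right)} = 0$
$o{\left(2 \left(-3\right) F{\left(2,0 \right)} + 5 \right)} \left(-45\right) h = 0 \left(-45\right) \frac{37}{60} = 0 \cdot \frac{37}{60} = 0$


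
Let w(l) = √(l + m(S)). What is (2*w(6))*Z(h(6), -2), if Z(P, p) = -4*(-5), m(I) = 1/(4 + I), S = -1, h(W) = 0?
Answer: 40*√57/3 ≈ 100.66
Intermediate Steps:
Z(P, p) = 20
w(l) = √(⅓ + l) (w(l) = √(l + 1/(4 - 1)) = √(l + 1/3) = √(l + ⅓) = √(⅓ + l))
(2*w(6))*Z(h(6), -2) = (2*(√(3 + 9*6)/3))*20 = (2*(√(3 + 54)/3))*20 = (2*(√57/3))*20 = (2*√57/3)*20 = 40*√57/3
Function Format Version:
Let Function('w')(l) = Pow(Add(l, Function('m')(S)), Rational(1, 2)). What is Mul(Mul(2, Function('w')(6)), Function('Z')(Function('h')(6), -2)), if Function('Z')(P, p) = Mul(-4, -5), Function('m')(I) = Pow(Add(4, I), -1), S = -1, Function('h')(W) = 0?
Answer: Mul(Rational(40, 3), Pow(57, Rational(1, 2))) ≈ 100.66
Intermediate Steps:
Function('Z')(P, p) = 20
Function('w')(l) = Pow(Add(Rational(1, 3), l), Rational(1, 2)) (Function('w')(l) = Pow(Add(l, Pow(Add(4, -1), -1)), Rational(1, 2)) = Pow(Add(l, Pow(3, -1)), Rational(1, 2)) = Pow(Add(l, Rational(1, 3)), Rational(1, 2)) = Pow(Add(Rational(1, 3), l), Rational(1, 2)))
Mul(Mul(2, Function('w')(6)), Function('Z')(Function('h')(6), -2)) = Mul(Mul(2, Mul(Rational(1, 3), Pow(Add(3, Mul(9, 6)), Rational(1, 2)))), 20) = Mul(Mul(2, Mul(Rational(1, 3), Pow(Add(3, 54), Rational(1, 2)))), 20) = Mul(Mul(2, Mul(Rational(1, 3), Pow(57, Rational(1, 2)))), 20) = Mul(Mul(Rational(2, 3), Pow(57, Rational(1, 2))), 20) = Mul(Rational(40, 3), Pow(57, Rational(1, 2)))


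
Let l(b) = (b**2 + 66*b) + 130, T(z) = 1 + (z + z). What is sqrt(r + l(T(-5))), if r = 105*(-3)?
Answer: I*sqrt(698) ≈ 26.42*I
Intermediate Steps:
T(z) = 1 + 2*z
l(b) = 130 + b**2 + 66*b
r = -315
sqrt(r + l(T(-5))) = sqrt(-315 + (130 + (1 + 2*(-5))**2 + 66*(1 + 2*(-5)))) = sqrt(-315 + (130 + (1 - 10)**2 + 66*(1 - 10))) = sqrt(-315 + (130 + (-9)**2 + 66*(-9))) = sqrt(-315 + (130 + 81 - 594)) = sqrt(-315 - 383) = sqrt(-698) = I*sqrt(698)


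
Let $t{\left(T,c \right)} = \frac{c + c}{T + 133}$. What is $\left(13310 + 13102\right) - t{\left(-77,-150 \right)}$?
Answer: $\frac{369843}{14} \approx 26417.0$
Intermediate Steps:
$t{\left(T,c \right)} = \frac{2 c}{133 + T}$
$\left(13310 + 13102\right) - t{\left(-77,-150 \right)} = \left(13310 + 13102\right) - 2 \left(-150\right) \frac{1}{133 - 77} = 26412 - 2 \left(-150\right) \frac{1}{56} = 26412 - - \frac{75}{14} = 26412 + \frac{75}{14} = \frac{369843}{14}$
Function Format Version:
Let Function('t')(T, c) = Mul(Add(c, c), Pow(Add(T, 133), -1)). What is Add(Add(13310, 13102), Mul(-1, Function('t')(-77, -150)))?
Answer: Rational(369843, 14) ≈ 26417.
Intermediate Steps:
Function('t')(T, c) = Mul(2, c, Pow(Add(133, T), -1)) (Function('t')(T, c) = Mul(Mul(2, c), Pow(Add(133, T), -1)) = Mul(2, c, Pow(Add(133, T), -1)))
Add(Add(13310, 13102), Mul(-1, Function('t')(-77, -150))) = Add(Add(13310, 13102), Mul(-1, Mul(2, -150, Pow(Add(133, -77), -1)))) = Add(26412, Mul(-1, Mul(2, -150, Pow(56, -1)))) = Add(26412, Mul(-1, Mul(2, -150, Rational(1, 56)))) = Add(26412, Mul(-1, Rational(-75, 14))) = Add(26412, Rational(75, 14)) = Rational(369843, 14)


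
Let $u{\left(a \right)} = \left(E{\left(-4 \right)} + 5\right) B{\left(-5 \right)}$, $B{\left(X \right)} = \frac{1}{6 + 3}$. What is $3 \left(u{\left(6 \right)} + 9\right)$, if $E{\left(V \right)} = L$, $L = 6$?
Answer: $\frac{92}{3} \approx 30.667$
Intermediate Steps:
$E{\left(V \right)} = 6$
$B{\left(X \right)} = \frac{1}{9}$
$u{\left(a \right)} = \frac{11}{9}$ ($u{\left(a \right)} = \left(6 + 5\right) \frac{1}{9} = 11 \cdot \frac{1}{9} = \frac{11}{9}$)
$3 \left(u{\left(6 \right)} + 9\right) = 3 \left(\frac{11}{9} + 9\right) = 3 \cdot \frac{92}{9} = \frac{92}{3}$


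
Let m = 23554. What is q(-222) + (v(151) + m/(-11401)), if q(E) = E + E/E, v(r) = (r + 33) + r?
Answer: 1276160/11401 ≈ 111.93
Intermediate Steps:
v(r) = 33 + 2*r (v(r) = (33 + r) + r = 33 + 2*r)
q(E) = 1 + E (q(E) = E + 1 = 1 + E)
q(-222) + (v(151) + m/(-11401)) = (1 - 222) + ((33 + 2*151) + 23554/(-11401)) = -221 + ((33 + 302) + 23554*(-1/11401)) = -221 + (335 - 23554/11401) = -221 + 3795781/11401 = 1276160/11401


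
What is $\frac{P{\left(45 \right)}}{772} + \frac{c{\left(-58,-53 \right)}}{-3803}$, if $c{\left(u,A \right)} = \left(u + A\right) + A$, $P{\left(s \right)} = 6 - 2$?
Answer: $\frac{35455}{733979} \approx 0.048305$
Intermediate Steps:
$P{\left(s \right)} = 4$
$c{\left(u,A \right)} = u + 2 A$ ($c{\left(u,A \right)} = \left(A + u\right) + A = u + 2 A$)
$\frac{P{\left(45 \right)}}{772} + \frac{c{\left(-58,-53 \right)}}{-3803} = \frac{4}{772} + \frac{-58 + 2 \left(-53\right)}{-3803} = 4 \cdot \frac{1}{772} + \left(-58 - 106\right) \left(- \frac{1}{3803}\right) = \frac{1}{193} - - \frac{164}{3803} = \frac{1}{193} + \frac{164}{3803} = \frac{35455}{733979}$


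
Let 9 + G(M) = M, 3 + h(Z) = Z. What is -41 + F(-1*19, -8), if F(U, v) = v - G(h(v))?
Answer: -29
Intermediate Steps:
h(Z) = -3 + Z
G(M) = -9 + M
F(U, v) = 12 (F(U, v) = v - (-9 + (-3 + v)) = v - (-12 + v) = v + (12 - v) = 12)
-41 + F(-1*19, -8) = -41 + 12 = -29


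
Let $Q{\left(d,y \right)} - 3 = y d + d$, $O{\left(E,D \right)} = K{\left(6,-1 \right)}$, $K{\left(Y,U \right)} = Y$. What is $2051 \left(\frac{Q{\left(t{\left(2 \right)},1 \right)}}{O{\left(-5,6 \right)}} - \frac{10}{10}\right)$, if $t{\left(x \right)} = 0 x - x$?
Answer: $- \frac{14357}{6} \approx -2392.8$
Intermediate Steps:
$O{\left(E,D \right)} = 6$
$t{\left(x \right)} = - x$ ($t{\left(x \right)} = 0 - x = - x$)
$Q{\left(d,y \right)} = 3 + d + d y$ ($Q{\left(d,y \right)} = 3 + \left(y d + d\right) = 3 + \left(d y + d\right) = 3 + \left(d + d y\right) = 3 + d + d y$)
$2051 \left(\frac{Q{\left(t{\left(2 \right)},1 \right)}}{O{\left(-5,6 \right)}} - \frac{10}{10}\right) = 2051 \left(\frac{3 - 2 + \left(-1\right) 2 \cdot 1}{6} - \frac{10}{10}\right) = 2051 \left(\left(3 - 2 - 2\right) \frac{1}{6} - 1\right) = 2051 \left(\left(-1\right) \frac{1}{6} - 1\right) = 2051 \left(- \frac{1}{6} - 1\right) = 2051 \left(- \frac{7}{6}\right) = - \frac{14357}{6}$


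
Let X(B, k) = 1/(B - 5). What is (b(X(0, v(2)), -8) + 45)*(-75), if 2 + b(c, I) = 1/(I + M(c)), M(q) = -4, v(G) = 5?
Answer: -12875/4 ≈ -3218.8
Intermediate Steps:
X(B, k) = 1/(-5 + B)
b(c, I) = -2 + 1/(-4 + I) (b(c, I) = -2 + 1/(I - 4) = -2 + 1/(-4 + I))
(b(X(0, v(2)), -8) + 45)*(-75) = ((9 - 2*(-8))/(-4 - 8) + 45)*(-75) = ((9 + 16)/(-12) + 45)*(-75) = (-1/12*25 + 45)*(-75) = (-25/12 + 45)*(-75) = (515/12)*(-75) = -12875/4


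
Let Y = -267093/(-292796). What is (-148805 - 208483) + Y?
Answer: -104612230155/292796 ≈ -3.5729e+5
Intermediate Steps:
Y = 267093/292796 (Y = -267093*(-1/292796) = 267093/292796 ≈ 0.91222)
(-148805 - 208483) + Y = (-148805 - 208483) + 267093/292796 = -357288 + 267093/292796 = -104612230155/292796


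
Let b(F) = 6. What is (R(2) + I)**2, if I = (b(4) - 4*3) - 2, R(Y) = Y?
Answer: 36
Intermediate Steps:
I = -8 (I = (6 - 4*3) - 2 = (6 - 12) - 2 = -6 - 2 = -8)
(R(2) + I)**2 = (2 - 8)**2 = (-6)**2 = 36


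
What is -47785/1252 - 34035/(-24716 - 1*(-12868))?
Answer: -130886215/3708424 ≈ -35.294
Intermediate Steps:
-47785/1252 - 34035/(-24716 - 1*(-12868)) = -47785*1/1252 - 34035/(-24716 + 12868) = -47785/1252 - 34035/(-11848) = -47785/1252 - 34035*(-1/11848) = -47785/1252 + 34035/11848 = -130886215/3708424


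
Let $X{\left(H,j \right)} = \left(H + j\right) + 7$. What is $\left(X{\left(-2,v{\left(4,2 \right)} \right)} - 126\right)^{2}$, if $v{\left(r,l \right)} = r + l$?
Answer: $13225$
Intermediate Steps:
$v{\left(r,l \right)} = l + r$
$X{\left(H,j \right)} = 7 + H + j$
$\left(X{\left(-2,v{\left(4,2 \right)} \right)} - 126\right)^{2} = \left(\left(7 - 2 + \left(2 + 4\right)\right) - 126\right)^{2} = \left(\left(7 - 2 + 6\right) - 126\right)^{2} = \left(11 - 126\right)^{2} = \left(-115\right)^{2} = 13225$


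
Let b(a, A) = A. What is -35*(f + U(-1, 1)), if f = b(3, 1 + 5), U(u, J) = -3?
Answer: -105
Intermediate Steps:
f = 6 (f = 1 + 5 = 6)
-35*(f + U(-1, 1)) = -35*(6 - 3) = -35*3 = -105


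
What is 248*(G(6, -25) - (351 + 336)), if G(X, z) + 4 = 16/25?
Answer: -4280232/25 ≈ -1.7121e+5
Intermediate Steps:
G(X, z) = -84/25 (G(X, z) = -4 + 16/25 = -84/25)
248*(G(6, -25) - (351 + 336)) = 248*(-84/25 - (351 + 336)) = 248*(-84/25 - 1*687) = 248*(-84/25 - 687) = 248*(-17259/25) = -4280232/25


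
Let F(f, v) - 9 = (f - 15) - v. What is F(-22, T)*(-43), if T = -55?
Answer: -1161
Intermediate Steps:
F(f, v) = -6 + f - v (F(f, v) = 9 + ((f - 15) - v) = 9 + ((-15 + f) - v) = 9 + (-15 + f - v) = -6 + f - v)
F(-22, T)*(-43) = (-6 - 22 - 1*(-55))*(-43) = (-6 - 22 + 55)*(-43) = 27*(-43) = -1161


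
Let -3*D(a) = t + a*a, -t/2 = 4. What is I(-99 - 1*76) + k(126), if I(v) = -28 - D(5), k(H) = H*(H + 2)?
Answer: 48317/3 ≈ 16106.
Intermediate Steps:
t = -8 (t = -2*4 = -8)
D(a) = 8/3 - a**2/3 (D(a) = -(-8 + a*a)/3 = -(-8 + a**2)/3 = 8/3 - a**2/3)
k(H) = H*(2 + H)
I(v) = -67/3 (I(v) = -28 - (8/3 - 1/3*5**2) = -28 - (8/3 - 1/3*25) = -28 - (8/3 - 25/3) = -28 - 1*(-17/3) = -28 + 17/3 = -67/3)
I(-99 - 1*76) + k(126) = -67/3 + 126*(2 + 126) = -67/3 + 126*128 = -67/3 + 16128 = 48317/3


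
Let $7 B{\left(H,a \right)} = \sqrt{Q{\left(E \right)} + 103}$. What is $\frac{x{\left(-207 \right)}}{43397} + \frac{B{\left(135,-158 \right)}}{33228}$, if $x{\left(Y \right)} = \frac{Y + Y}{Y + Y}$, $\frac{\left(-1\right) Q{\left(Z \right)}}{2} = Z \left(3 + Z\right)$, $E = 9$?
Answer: $\frac{1}{43397} + \frac{i \sqrt{113}}{232596} \approx 2.3043 \cdot 10^{-5} + 4.5702 \cdot 10^{-5} i$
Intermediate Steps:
$Q{\left(Z \right)} = - 2 Z \left(3 + Z\right)$
$x{\left(Y \right)} = 1$ ($x{\left(Y \right)} = \frac{2 Y}{2 Y} = 2 Y \frac{1}{2 Y} = 1$)
$B{\left(H,a \right)} = \frac{i \sqrt{113}}{7}$ ($B{\left(H,a \right)} = \frac{\sqrt{\left(-2\right) 9 \left(3 + 9\right) + 103}}{7} = \frac{\sqrt{\left(-2\right) 9 \cdot 12 + 103}}{7} = \frac{\sqrt{-216 + 103}}{7} = \frac{\sqrt{-113}}{7} = \frac{i \sqrt{113}}{7}$)
$\frac{x{\left(-207 \right)}}{43397} + \frac{B{\left(135,-158 \right)}}{33228} = 1 \cdot \frac{1}{43397} + \frac{\frac{1}{7} i \sqrt{113}}{33228} = 1 \cdot \frac{1}{43397} + \frac{i \sqrt{113}}{7} \cdot \frac{1}{33228} = \frac{1}{43397} + \frac{i \sqrt{113}}{232596}$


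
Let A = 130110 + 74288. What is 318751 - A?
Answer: 114353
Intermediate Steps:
A = 204398
318751 - A = 318751 - 1*204398 = 318751 - 204398 = 114353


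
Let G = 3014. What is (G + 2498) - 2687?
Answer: 2825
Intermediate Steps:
(G + 2498) - 2687 = (3014 + 2498) - 2687 = 5512 - 2687 = 2825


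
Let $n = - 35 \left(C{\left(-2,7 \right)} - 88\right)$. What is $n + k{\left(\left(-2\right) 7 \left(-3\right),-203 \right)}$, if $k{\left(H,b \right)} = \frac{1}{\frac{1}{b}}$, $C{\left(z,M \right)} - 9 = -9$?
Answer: $2877$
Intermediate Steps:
$C{\left(z,M \right)} = 0$ ($C{\left(z,M \right)} = 9 - 9 = 0$)
$k{\left(H,b \right)} = b$
$n = 3080$ ($n = - 35 \left(0 - 88\right) = \left(-35\right) \left(-88\right) = 3080$)
$n + k{\left(\left(-2\right) 7 \left(-3\right),-203 \right)} = 3080 - 203 = 2877$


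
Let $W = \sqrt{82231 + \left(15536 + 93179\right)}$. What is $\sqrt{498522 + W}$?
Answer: $\sqrt{498522 + \sqrt{190946}} \approx 706.37$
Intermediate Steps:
$W = \sqrt{190946}$ ($W = \sqrt{82231 + 108715} = \sqrt{190946} \approx 436.97$)
$\sqrt{498522 + W} = \sqrt{498522 + \sqrt{190946}}$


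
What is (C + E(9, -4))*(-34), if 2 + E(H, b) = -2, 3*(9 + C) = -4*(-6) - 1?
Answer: 544/3 ≈ 181.33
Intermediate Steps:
C = -4/3 (C = -9 + (-4*(-6) - 1)/3 = -9 + (24 - 1)/3 = -9 + (⅓)*23 = -9 + 23/3 = -4/3 ≈ -1.3333)
E(H, b) = -4 (E(H, b) = -2 - 2 = -4)
(C + E(9, -4))*(-34) = (-4/3 - 4)*(-34) = -16/3*(-34) = 544/3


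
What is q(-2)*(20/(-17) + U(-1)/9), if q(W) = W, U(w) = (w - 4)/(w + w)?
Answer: 275/153 ≈ 1.7974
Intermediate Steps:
U(w) = (-4 + w)/(2*w) (U(w) = (-4 + w)/((2*w)) = (-4 + w)*(1/(2*w)) = (-4 + w)/(2*w))
q(-2)*(20/(-17) + U(-1)/9) = -2*(20/(-17) + ((1/2)*(-4 - 1)/(-1))/9) = -2*(20*(-1/17) + ((1/2)*(-1)*(-5))*(1/9)) = -2*(-20/17 + (5/2)*(1/9)) = -2*(-20/17 + 5/18) = -2*(-275/306) = 275/153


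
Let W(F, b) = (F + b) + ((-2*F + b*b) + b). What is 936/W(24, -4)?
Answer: -117/2 ≈ -58.500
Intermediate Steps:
W(F, b) = b² - F + 2*b (W(F, b) = (F + b) + ((-2*F + b²) + b) = (F + b) + ((b² - 2*F) + b) = (F + b) + (b + b² - 2*F) = b² - F + 2*b)
936/W(24, -4) = 936/((-4)² - 1*24 + 2*(-4)) = 936/(16 - 24 - 8) = 936/(-16) = 936*(-1/16) = -117/2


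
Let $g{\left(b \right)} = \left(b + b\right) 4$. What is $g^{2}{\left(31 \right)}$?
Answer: $61504$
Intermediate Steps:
$g{\left(b \right)} = 8 b$ ($g{\left(b \right)} = 2 b 4 = 8 b$)
$g^{2}{\left(31 \right)} = \left(8 \cdot 31\right)^{2} = 248^{2} = 61504$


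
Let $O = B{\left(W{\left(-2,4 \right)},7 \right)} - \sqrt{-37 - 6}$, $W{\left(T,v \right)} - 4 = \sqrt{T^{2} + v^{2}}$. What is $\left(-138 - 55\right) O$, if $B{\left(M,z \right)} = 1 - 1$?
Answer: $193 i \sqrt{43} \approx 1265.6 i$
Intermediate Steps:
$W{\left(T,v \right)} = 4 + \sqrt{T^{2} + v^{2}}$
$B{\left(M,z \right)} = 0$
$O = - i \sqrt{43}$ ($O = 0 - \sqrt{-37 - 6} = 0 - \sqrt{-43} = 0 - i \sqrt{43} = - i \sqrt{43} \approx - 6.5574 i$)
$\left(-138 - 55\right) O = \left(-138 - 55\right) \left(- i \sqrt{43}\right) = - 193 \left(- i \sqrt{43}\right) = 193 i \sqrt{43}$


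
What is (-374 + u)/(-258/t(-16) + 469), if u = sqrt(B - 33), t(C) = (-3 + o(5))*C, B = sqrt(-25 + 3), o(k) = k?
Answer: -352/449 + 16*sqrt(-33 + I*sqrt(22))/7633 ≈ -0.78311 + 0.012072*I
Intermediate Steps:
B = I*sqrt(22) (B = sqrt(-22) = I*sqrt(22) ≈ 4.6904*I)
t(C) = 2*C (t(C) = (-3 + 5)*C = 2*C)
u = sqrt(-33 + I*sqrt(22)) (u = sqrt(I*sqrt(22) - 33) = sqrt(-33 + I*sqrt(22)) ≈ 0.40723 + 5.759*I)
(-374 + u)/(-258/t(-16) + 469) = (-374 + sqrt(-33 + I*sqrt(22)))/(-258/(2*(-16)) + 469) = (-374 + sqrt(-33 + I*sqrt(22)))/(-258/(-32) + 469) = (-374 + sqrt(-33 + I*sqrt(22)))/(-258*(-1/32) + 469) = (-374 + sqrt(-33 + I*sqrt(22)))/(129/16 + 469) = (-374 + sqrt(-33 + I*sqrt(22)))/(7633/16) = (-374 + sqrt(-33 + I*sqrt(22)))*(16/7633) = -352/449 + 16*sqrt(-33 + I*sqrt(22))/7633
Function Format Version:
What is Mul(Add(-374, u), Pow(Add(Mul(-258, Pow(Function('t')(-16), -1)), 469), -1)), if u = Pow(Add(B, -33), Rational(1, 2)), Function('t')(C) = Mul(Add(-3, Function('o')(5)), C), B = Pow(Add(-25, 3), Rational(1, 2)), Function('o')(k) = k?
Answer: Add(Rational(-352, 449), Mul(Rational(16, 7633), Pow(Add(-33, Mul(I, Pow(22, Rational(1, 2)))), Rational(1, 2)))) ≈ Add(-0.78311, Mul(0.012072, I))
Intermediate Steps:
B = Mul(I, Pow(22, Rational(1, 2))) (B = Pow(-22, Rational(1, 2)) = Mul(I, Pow(22, Rational(1, 2))) ≈ Mul(4.6904, I))
Function('t')(C) = Mul(2, C) (Function('t')(C) = Mul(Add(-3, 5), C) = Mul(2, C))
u = Pow(Add(-33, Mul(I, Pow(22, Rational(1, 2)))), Rational(1, 2)) (u = Pow(Add(Mul(I, Pow(22, Rational(1, 2))), -33), Rational(1, 2)) = Pow(Add(-33, Mul(I, Pow(22, Rational(1, 2)))), Rational(1, 2)) ≈ Add(0.40723, Mul(5.7590, I)))
Mul(Add(-374, u), Pow(Add(Mul(-258, Pow(Function('t')(-16), -1)), 469), -1)) = Mul(Add(-374, Pow(Add(-33, Mul(I, Pow(22, Rational(1, 2)))), Rational(1, 2))), Pow(Add(Mul(-258, Pow(Mul(2, -16), -1)), 469), -1)) = Mul(Add(-374, Pow(Add(-33, Mul(I, Pow(22, Rational(1, 2)))), Rational(1, 2))), Pow(Add(Mul(-258, Pow(-32, -1)), 469), -1)) = Mul(Add(-374, Pow(Add(-33, Mul(I, Pow(22, Rational(1, 2)))), Rational(1, 2))), Pow(Add(Mul(-258, Rational(-1, 32)), 469), -1)) = Mul(Add(-374, Pow(Add(-33, Mul(I, Pow(22, Rational(1, 2)))), Rational(1, 2))), Pow(Add(Rational(129, 16), 469), -1)) = Mul(Add(-374, Pow(Add(-33, Mul(I, Pow(22, Rational(1, 2)))), Rational(1, 2))), Pow(Rational(7633, 16), -1)) = Mul(Add(-374, Pow(Add(-33, Mul(I, Pow(22, Rational(1, 2)))), Rational(1, 2))), Rational(16, 7633)) = Add(Rational(-352, 449), Mul(Rational(16, 7633), Pow(Add(-33, Mul(I, Pow(22, Rational(1, 2)))), Rational(1, 2))))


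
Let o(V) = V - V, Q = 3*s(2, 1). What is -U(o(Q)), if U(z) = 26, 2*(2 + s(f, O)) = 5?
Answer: -26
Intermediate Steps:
s(f, O) = ½ (s(f, O) = -2 + (½)*5 = -2 + 5/2 = ½)
Q = 3/2 (Q = 3*(½) = 3/2 ≈ 1.5000)
o(V) = 0
-U(o(Q)) = -1*26 = -26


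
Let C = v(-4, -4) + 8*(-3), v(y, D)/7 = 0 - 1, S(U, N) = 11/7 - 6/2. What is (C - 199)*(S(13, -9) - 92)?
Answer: 150420/7 ≈ 21489.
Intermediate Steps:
S(U, N) = -10/7 (S(U, N) = 11*(⅐) - 6*½ = 11/7 - 3 = -10/7)
v(y, D) = -7 (v(y, D) = 7*(0 - 1) = 7*(-1) = -7)
C = -31 (C = -7 + 8*(-3) = -7 - 24 = -31)
(C - 199)*(S(13, -9) - 92) = (-31 - 199)*(-10/7 - 92) = -230*(-654/7) = 150420/7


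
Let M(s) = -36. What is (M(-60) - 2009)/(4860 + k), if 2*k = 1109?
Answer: -4090/10829 ≈ -0.37769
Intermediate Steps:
k = 1109/2 (k = (½)*1109 = 1109/2 ≈ 554.50)
(M(-60) - 2009)/(4860 + k) = (-36 - 2009)/(4860 + 1109/2) = -2045/10829/2 = -2045*2/10829 = -4090/10829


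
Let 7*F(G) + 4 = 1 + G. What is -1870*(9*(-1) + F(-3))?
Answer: 129030/7 ≈ 18433.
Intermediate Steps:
F(G) = -3/7 + G/7 (F(G) = -4/7 + (1 + G)/7 = -4/7 + (⅐ + G/7) = -3/7 + G/7)
-1870*(9*(-1) + F(-3)) = -1870*(9*(-1) + (-3/7 + (⅐)*(-3))) = -1870*(-9 + (-3/7 - 3/7)) = -1870*(-9 - 6/7) = -1870*(-69/7) = 129030/7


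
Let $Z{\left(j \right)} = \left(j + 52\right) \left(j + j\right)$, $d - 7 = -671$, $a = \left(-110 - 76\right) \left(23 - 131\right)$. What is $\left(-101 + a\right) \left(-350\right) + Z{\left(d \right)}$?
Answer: $-6182714$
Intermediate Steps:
$a = 20088$ ($a = \left(-186\right) \left(-108\right) = 20088$)
$d = -664$ ($d = 7 - 671 = -664$)
$Z{\left(j \right)} = 2 j \left(52 + j\right)$ ($Z{\left(j \right)} = \left(52 + j\right) 2 j = 2 j \left(52 + j\right)$)
$\left(-101 + a\right) \left(-350\right) + Z{\left(d \right)} = \left(-101 + 20088\right) \left(-350\right) + 2 \left(-664\right) \left(52 - 664\right) = 19987 \left(-350\right) + 2 \left(-664\right) \left(-612\right) = -6995450 + 812736 = -6182714$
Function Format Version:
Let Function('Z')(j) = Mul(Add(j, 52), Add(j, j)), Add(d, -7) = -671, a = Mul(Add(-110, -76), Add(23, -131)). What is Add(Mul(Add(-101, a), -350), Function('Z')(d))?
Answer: -6182714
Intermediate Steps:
a = 20088 (a = Mul(-186, -108) = 20088)
d = -664 (d = Add(7, -671) = -664)
Function('Z')(j) = Mul(2, j, Add(52, j)) (Function('Z')(j) = Mul(Add(52, j), Mul(2, j)) = Mul(2, j, Add(52, j)))
Add(Mul(Add(-101, a), -350), Function('Z')(d)) = Add(Mul(Add(-101, 20088), -350), Mul(2, -664, Add(52, -664))) = Add(Mul(19987, -350), Mul(2, -664, -612)) = Add(-6995450, 812736) = -6182714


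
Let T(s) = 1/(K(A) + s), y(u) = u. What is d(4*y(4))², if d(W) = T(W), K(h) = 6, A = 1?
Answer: 1/484 ≈ 0.0020661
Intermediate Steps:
T(s) = 1/(6 + s)
d(W) = 1/(6 + W)
d(4*y(4))² = (1/(6 + 4*4))² = (1/(6 + 16))² = (1/22)² = 1/484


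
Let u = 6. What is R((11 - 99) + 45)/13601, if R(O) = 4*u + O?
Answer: -19/13601 ≈ -0.0013970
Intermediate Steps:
R(O) = 24 + O (R(O) = 4*6 + O = 24 + O)
R((11 - 99) + 45)/13601 = (24 + ((11 - 99) + 45))/13601 = (24 + (-88 + 45))*(1/13601) = (24 - 43)*(1/13601) = -19*1/13601 = -19/13601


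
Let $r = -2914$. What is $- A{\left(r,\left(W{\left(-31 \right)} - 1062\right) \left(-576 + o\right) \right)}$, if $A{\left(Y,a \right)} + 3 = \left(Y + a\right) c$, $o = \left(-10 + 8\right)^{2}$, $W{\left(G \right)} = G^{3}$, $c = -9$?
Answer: $158805021$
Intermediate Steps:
$o = 4$ ($o = \left(-2\right)^{2} = 4$)
$A{\left(Y,a \right)} = -3 - 9 Y - 9 a$ ($A{\left(Y,a \right)} = -3 + \left(Y + a\right) \left(-9\right) = -3 - \left(9 Y + 9 a\right) = -3 - 9 Y - 9 a$)
$- A{\left(r,\left(W{\left(-31 \right)} - 1062\right) \left(-576 + o\right) \right)} = - (-3 - -26226 - 9 \left(\left(-31\right)^{3} - 1062\right) \left(-576 + 4\right)) = - (-3 + 26226 - 9 \left(-29791 - 1062\right) \left(-572\right)) = - (-3 + 26226 - 9 \left(\left(-30853\right) \left(-572\right)\right)) = - (-3 + 26226 - 158831244) = \left(-1\right) \left(-158805021\right) = 158805021$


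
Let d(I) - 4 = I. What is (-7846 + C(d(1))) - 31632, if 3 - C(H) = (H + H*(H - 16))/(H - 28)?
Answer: -907975/23 ≈ -39477.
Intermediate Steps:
d(I) = 4 + I
C(H) = 3 - (H + H*(-16 + H))/(-28 + H) (C(H) = 3 - (H + H*(H - 16))/(H - 28) = 3 - (H + H*(-16 + H))/(-28 + H))
(-7846 + C(d(1))) - 31632 = (-7846 + (-84 - (4 + 1)² + 18*(4 + 1))/(-28 + (4 + 1))) - 31632 = (-7846 + (-84 - 1*5² + 18*5)/(-28 + 5)) - 31632 = (-7846 + (-84 - 1*25 + 90)/(-23)) - 31632 = (-7846 - (-84 - 25 + 90)/23) - 31632 = (-7846 - 1/23*(-19)) - 31632 = (-7846 + 19/23) - 31632 = -180439/23 - 31632 = -907975/23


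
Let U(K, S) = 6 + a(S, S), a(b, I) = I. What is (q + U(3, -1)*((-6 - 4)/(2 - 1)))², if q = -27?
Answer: 5929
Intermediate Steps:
U(K, S) = 6 + S
(q + U(3, -1)*((-6 - 4)/(2 - 1)))² = (-27 + (6 - 1)*((-6 - 4)/(2 - 1)))² = (-27 + 5*(-10/1))² = (-27 + 5*(-10*1))² = (-27 + 5*(-10))² = (-27 - 50)² = (-77)² = 5929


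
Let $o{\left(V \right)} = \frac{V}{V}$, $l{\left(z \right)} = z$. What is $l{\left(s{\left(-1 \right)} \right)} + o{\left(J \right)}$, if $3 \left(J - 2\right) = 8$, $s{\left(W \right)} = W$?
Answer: $0$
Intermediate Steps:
$J = \frac{14}{3}$ ($J = 2 + \frac{1}{3} \cdot 8 = 2 + \frac{8}{3} = \frac{14}{3} \approx 4.6667$)
$o{\left(V \right)} = 1$
$l{\left(s{\left(-1 \right)} \right)} + o{\left(J \right)} = -1 + 1 = 0$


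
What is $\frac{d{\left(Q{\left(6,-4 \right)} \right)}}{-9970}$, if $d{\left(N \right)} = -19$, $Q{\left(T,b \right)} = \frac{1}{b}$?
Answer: $\frac{19}{9970} \approx 0.0019057$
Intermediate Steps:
$\frac{d{\left(Q{\left(6,-4 \right)} \right)}}{-9970} = - \frac{19}{-9970} = \left(-19\right) \left(- \frac{1}{9970}\right) = \frac{19}{9970}$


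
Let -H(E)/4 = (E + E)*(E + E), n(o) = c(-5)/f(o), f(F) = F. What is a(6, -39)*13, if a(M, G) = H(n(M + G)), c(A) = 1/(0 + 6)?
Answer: -52/9801 ≈ -0.0053056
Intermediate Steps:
c(A) = ⅙ (c(A) = 1/6 = ⅙)
n(o) = 1/(6*o)
H(E) = -16*E² (H(E) = -4*(E + E)*(E + E) = -4*2*E*2*E = -16*E²)
a(M, G) = -4/(9*(G + M)²) (a(M, G) = -16*1/(36*(M + G)²) = -16*1/(36*(G + M)²) = -4/(9*(G + M)²))
a(6, -39)*13 = -4/(9*(-39 + 6)²)*13 = -4/9/(-33)²*13 = -4/9*1/1089*13 = -4/9801*13 = -52/9801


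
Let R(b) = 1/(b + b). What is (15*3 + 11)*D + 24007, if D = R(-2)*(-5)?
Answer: 24077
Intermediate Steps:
R(b) = 1/(2*b)
D = 5/4 (D = ((½)/(-2))*(-5) = ((½)*(-½))*(-5) = -¼*(-5) = 5/4 ≈ 1.2500)
(15*3 + 11)*D + 24007 = (15*3 + 11)*(5/4) + 24007 = (45 + 11)*(5/4) + 24007 = 56*(5/4) + 24007 = 70 + 24007 = 24077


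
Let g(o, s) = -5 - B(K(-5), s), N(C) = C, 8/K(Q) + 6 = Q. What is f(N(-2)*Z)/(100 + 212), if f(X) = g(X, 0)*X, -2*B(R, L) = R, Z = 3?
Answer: 59/572 ≈ 0.10315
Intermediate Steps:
K(Q) = 8/(-6 + Q)
B(R, L) = -R/2
g(o, s) = -59/11 (g(o, s) = -5 - (-1)*8/(-6 - 5)/2 = -5 - (-1)*8/(-11)/2 = -5 - (-1)*8*(-1/11)/2 = -5 - (-1)*(-8)/(2*11) = -5 - 1*4/11 = -5 - 4/11 = -59/11)
f(X) = -59*X/11
f(N(-2)*Z)/(100 + 212) = (-(-118)*3/11)/(100 + 212) = -59/11*(-6)/312 = (354/11)*(1/312) = 59/572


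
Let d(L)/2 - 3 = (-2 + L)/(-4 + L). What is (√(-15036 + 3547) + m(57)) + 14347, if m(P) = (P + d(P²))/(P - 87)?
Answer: 1396469521/97350 + I*√11489 ≈ 14345.0 + 107.19*I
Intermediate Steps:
d(L) = 6 + 2*(-2 + L)/(-4 + L) (d(L) = 6 + 2*((-2 + L)/(-4 + L)) = 6 + 2*(-2 + L)/(-4 + L))
m(P) = (P + 4*(-7 + 2*P²)/(-4 + P²))/(-87 + P) (m(P) = (P + 4*(-7 + 2*P²)/(-4 + P²))/(P - 87) = (P + 4*(-7 + 2*P²)/(-4 + P²))/(-87 + P))
(√(-15036 + 3547) + m(57)) + 14347 = (√(-15036 + 3547) + (-28 + 8*57² + 57*(-4 + 57²))/((-87 + 57)*(-4 + 57²))) + 14347 = (√(-11489) + (-28 + 8*3249 + 57*(-4 + 3249))/((-30)*(-4 + 3249))) + 14347 = (I*√11489 - 1/30*(-28 + 25992 + 57*3245)/3245) + 14347 = (I*√11489 - 1/30*1/3245*(-28 + 25992 + 184965)) + 14347 = (I*√11489 - 1/30*1/3245*210929) + 14347 = (I*√11489 - 210929/97350) + 14347 = (-210929/97350 + I*√11489) + 14347 = 1396469521/97350 + I*√11489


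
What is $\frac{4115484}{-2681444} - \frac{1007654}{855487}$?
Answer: $- \frac{1555677708271}{573485120807} \approx -2.7127$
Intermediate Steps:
$\frac{4115484}{-2681444} - \frac{1007654}{855487} = 4115484 \left(- \frac{1}{2681444}\right) - \frac{1007654}{855487} = - \frac{1028871}{670361} - \frac{1007654}{855487} = - \frac{1555677708271}{573485120807}$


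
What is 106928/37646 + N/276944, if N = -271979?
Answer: 9687073299/5212916912 ≈ 1.8583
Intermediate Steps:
106928/37646 + N/276944 = 106928/37646 - 271979/276944 = 106928*(1/37646) - 271979*1/276944 = 53464/18823 - 271979/276944 = 9687073299/5212916912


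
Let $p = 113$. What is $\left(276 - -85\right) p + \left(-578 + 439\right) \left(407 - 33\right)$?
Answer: $-11193$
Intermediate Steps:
$\left(276 - -85\right) p + \left(-578 + 439\right) \left(407 - 33\right) = \left(276 - -85\right) 113 + \left(-578 + 439\right) \left(407 - 33\right) = \left(276 + 85\right) 113 - 51986 = 361 \cdot 113 - 51986 = 40793 - 51986 = -11193$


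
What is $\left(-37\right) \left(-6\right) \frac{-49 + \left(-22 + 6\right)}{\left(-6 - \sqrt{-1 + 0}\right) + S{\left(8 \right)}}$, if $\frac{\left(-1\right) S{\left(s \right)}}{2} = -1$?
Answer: $\frac{57720}{17} - \frac{14430 i}{17} \approx 3395.3 - 848.82 i$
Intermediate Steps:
$S{\left(s \right)} = 2$ ($S{\left(s \right)} = \left(-2\right) \left(-1\right) = 2$)
$\left(-37\right) \left(-6\right) \frac{-49 + \left(-22 + 6\right)}{\left(-6 - \sqrt{-1 + 0}\right) + S{\left(8 \right)}} = \left(-37\right) \left(-6\right) \frac{-49 + \left(-22 + 6\right)}{\left(-6 - \sqrt{-1 + 0}\right) + 2} = 222 \frac{-49 - 16}{\left(-6 - \sqrt{-1}\right) + 2} = 222 \left(- \frac{65}{\left(-6 - i\right) + 2}\right) = 222 \left(- \frac{65}{-4 - i}\right) = 222 \left(- 65 \frac{-4 + i}{17}\right) = 222 \left(- \frac{65 \left(-4 + i\right)}{17}\right) = - \frac{14430 \left(-4 + i\right)}{17}$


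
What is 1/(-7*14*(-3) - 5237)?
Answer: -1/4943 ≈ -0.00020231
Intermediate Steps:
1/(-7*14*(-3) - 5237) = 1/(-98*(-3) - 5237) = 1/(294 - 5237) = 1/(-4943) = -1/4943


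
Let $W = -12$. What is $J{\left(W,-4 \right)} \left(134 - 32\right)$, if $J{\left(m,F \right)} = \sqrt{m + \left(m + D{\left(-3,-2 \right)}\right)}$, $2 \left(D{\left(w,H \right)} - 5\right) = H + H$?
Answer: $102 i \sqrt{21} \approx 467.42 i$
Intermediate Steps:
$D{\left(w,H \right)} = 5 + H$ ($D{\left(w,H \right)} = 5 + \frac{H + H}{2} = 5 + \frac{2 H}{2} = 5 + H$)
$J{\left(m,F \right)} = \sqrt{3 + 2 m}$ ($J{\left(m,F \right)} = \sqrt{m + \left(m + \left(5 - 2\right)\right)} = \sqrt{m + \left(m + 3\right)} = \sqrt{m + \left(3 + m\right)} = \sqrt{3 + 2 m}$)
$J{\left(W,-4 \right)} \left(134 - 32\right) = \sqrt{3 + 2 \left(-12\right)} \left(134 - 32\right) = \sqrt{3 - 24} \left(134 + \left(-40 + 8\right)\right) = \sqrt{-21} \left(134 - 32\right) = i \sqrt{21} \cdot 102 = 102 i \sqrt{21}$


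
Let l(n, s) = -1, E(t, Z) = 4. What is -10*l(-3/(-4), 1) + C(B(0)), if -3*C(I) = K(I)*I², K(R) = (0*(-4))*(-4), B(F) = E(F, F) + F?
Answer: 10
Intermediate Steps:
B(F) = 4 + F
K(R) = 0 (K(R) = 0*(-4) = 0)
C(I) = 0 (C(I) = -0*I² = -⅓*0 = 0)
-10*l(-3/(-4), 1) + C(B(0)) = -10*(-1) + 0 = 10 + 0 = 10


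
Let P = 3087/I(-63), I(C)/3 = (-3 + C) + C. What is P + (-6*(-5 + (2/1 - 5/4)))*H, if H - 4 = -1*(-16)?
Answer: 21587/43 ≈ 502.02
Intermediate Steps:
I(C) = -9 + 6*C (I(C) = 3*((-3 + C) + C) = 3*(-3 + 2*C) = -9 + 6*C)
H = 20 (H = 4 - 1*(-16) = 4 + 16 = 20)
P = -343/43 (P = 3087/(-9 + 6*(-63)) = 3087/(-9 - 378) = 3087/(-387) = 3087*(-1/387) = -343/43 ≈ -7.9767)
P + (-6*(-5 + (2/1 - 5/4)))*H = -343/43 - 6*(-5 + (2/1 - 5/4))*20 = -343/43 - 6*(-5 + (2*1 - 5*¼))*20 = -343/43 - 6*(-5 + (2 - 5/4))*20 = -343/43 - 6*(-5 + ¾)*20 = -343/43 - 6*(-17/4)*20 = -343/43 + (51/2)*20 = -343/43 + 510 = 21587/43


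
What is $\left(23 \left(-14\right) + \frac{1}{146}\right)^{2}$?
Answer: $\frac{2210034121}{21316} \approx 1.0368 \cdot 10^{5}$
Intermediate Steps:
$\left(23 \left(-14\right) + \frac{1}{146}\right)^{2} = \left(-322 + \frac{1}{146}\right)^{2} = \left(- \frac{47011}{146}\right)^{2} = \frac{2210034121}{21316}$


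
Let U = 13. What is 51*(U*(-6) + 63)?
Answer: -765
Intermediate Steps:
51*(U*(-6) + 63) = 51*(13*(-6) + 63) = 51*(-78 + 63) = 51*(-15) = -765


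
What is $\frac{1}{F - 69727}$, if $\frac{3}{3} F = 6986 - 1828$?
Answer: $- \frac{1}{64569} \approx -1.5487 \cdot 10^{-5}$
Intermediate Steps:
$F = 5158$ ($F = 6986 - 1828 = 5158$)
$\frac{1}{F - 69727} = \frac{1}{5158 - 69727} = \frac{1}{-64569} = - \frac{1}{64569}$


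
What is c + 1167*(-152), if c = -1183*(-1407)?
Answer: 1487097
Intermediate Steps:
c = 1664481
c + 1167*(-152) = 1664481 + 1167*(-152) = 1664481 - 177384 = 1487097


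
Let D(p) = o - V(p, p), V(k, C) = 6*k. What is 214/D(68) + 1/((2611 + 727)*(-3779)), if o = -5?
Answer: -2699461041/5209706726 ≈ -0.51816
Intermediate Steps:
D(p) = -5 - 6*p
214/D(68) + 1/((2611 + 727)*(-3779)) = 214/(-5 - 6*68) + 1/((2611 + 727)*(-3779)) = 214/(-5 - 408) - 1/3779/3338 = 214/(-413) + (1/3338)*(-1/3779) = 214*(-1/413) - 1/12614302 = -214/413 - 1/12614302 = -2699461041/5209706726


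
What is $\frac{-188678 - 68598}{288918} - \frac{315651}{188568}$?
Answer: $- \frac{2587245859}{1008901656} \approx -2.5644$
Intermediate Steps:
$\frac{-188678 - 68598}{288918} - \frac{315651}{188568} = \left(-188678 - 68598\right) \frac{1}{288918} - \frac{105217}{62856} = \left(-257276\right) \frac{1}{288918} - \frac{105217}{62856} = - \frac{128638}{144459} - \frac{105217}{62856} = - \frac{2587245859}{1008901656}$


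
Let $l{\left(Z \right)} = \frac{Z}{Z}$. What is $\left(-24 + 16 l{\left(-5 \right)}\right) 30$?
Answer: $-240$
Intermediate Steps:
$l{\left(Z \right)} = 1$
$\left(-24 + 16 l{\left(-5 \right)}\right) 30 = \left(-24 + 16 \cdot 1\right) 30 = \left(-24 + 16\right) 30 = \left(-8\right) 30 = -240$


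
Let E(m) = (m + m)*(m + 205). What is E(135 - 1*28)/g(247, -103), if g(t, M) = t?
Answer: 5136/19 ≈ 270.32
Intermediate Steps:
E(m) = 2*m*(205 + m) (E(m) = (2*m)*(205 + m) = 2*m*(205 + m))
E(135 - 1*28)/g(247, -103) = (2*(135 - 1*28)*(205 + (135 - 1*28)))/247 = (2*(135 - 28)*(205 + (135 - 28)))*(1/247) = (2*107*(205 + 107))*(1/247) = (2*107*312)*(1/247) = 66768*(1/247) = 5136/19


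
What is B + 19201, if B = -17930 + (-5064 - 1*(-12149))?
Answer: 8356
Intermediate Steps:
B = -10845 (B = -17930 + (-5064 + 12149) = -17930 + 7085 = -10845)
B + 19201 = -10845 + 19201 = 8356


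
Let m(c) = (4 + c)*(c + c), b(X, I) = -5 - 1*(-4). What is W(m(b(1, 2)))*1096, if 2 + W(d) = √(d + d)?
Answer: -2192 + 2192*I*√3 ≈ -2192.0 + 3796.7*I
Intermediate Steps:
b(X, I) = -1 (b(X, I) = -5 + 4 = -1)
m(c) = 2*c*(4 + c) (m(c) = (4 + c)*(2*c) = 2*c*(4 + c))
W(d) = -2 + √2*√d (W(d) = -2 + √(d + d) = -2 + √(2*d) = -2 + √2*√d)
W(m(b(1, 2)))*1096 = (-2 + √2*√(2*(-1)*(4 - 1)))*1096 = (-2 + √2*√(2*(-1)*3))*1096 = (-2 + √2*√(-6))*1096 = (-2 + √2*(I*√6))*1096 = (-2 + 2*I*√3)*1096 = -2192 + 2192*I*√3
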